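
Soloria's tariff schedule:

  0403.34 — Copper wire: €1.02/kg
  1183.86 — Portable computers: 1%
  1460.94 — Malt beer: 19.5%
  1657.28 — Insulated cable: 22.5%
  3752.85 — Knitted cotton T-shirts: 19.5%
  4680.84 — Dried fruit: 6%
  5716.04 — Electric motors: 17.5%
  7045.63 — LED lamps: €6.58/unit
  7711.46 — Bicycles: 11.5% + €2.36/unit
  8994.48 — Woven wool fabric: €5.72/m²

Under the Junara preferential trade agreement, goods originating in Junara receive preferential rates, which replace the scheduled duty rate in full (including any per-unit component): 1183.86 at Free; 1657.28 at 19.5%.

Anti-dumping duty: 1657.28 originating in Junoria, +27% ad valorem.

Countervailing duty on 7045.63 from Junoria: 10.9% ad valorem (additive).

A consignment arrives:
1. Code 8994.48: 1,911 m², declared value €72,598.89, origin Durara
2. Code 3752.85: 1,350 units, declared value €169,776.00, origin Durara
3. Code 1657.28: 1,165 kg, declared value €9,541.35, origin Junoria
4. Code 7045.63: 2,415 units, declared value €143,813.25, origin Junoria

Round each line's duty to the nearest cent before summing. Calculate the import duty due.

€80,326.55

Line 1 (8994.48, Durara, 1,911 m², €72,598.89):
Base rate for 8994.48 is €5.72/m².
Duty = 1,911 × €5.72 = €10,930.92.
Line 2 (3752.85, Durara, 1,350 units, €169,776.00):
Base rate for 3752.85 is 19.5%.
Duty = €169,776.00 × 19.5% = €33,106.32.
Line 3 (1657.28, Junoria, 1,165 kg, €9,541.35):
Base rate for 1657.28 is 22.5%.
1657.28 has an FTA preferential rate, but origin Junoria is not Junara; base rate stands.
Additional duty on 1657.28 from Junoria: +27%. Applied ad valorem rate: 22.5% + 27% = 49.5%.
Duty = €9,541.35 × 49.5% = €4,722.97.
Line 4 (7045.63, Junoria, 2,415 units, €143,813.25):
Base rate for 7045.63 is €6.58/unit.
Additional duty on 7045.63 from Junoria: +10.9% ad valorem. Applied ad valorem rate = 10.9%.
Duty = €143,813.25 × 10.9% + 2,415 × €6.58 = €31,566.34.
Total = €10,930.92 + €33,106.32 + €4,722.97 + €31,566.34 = €80,326.55.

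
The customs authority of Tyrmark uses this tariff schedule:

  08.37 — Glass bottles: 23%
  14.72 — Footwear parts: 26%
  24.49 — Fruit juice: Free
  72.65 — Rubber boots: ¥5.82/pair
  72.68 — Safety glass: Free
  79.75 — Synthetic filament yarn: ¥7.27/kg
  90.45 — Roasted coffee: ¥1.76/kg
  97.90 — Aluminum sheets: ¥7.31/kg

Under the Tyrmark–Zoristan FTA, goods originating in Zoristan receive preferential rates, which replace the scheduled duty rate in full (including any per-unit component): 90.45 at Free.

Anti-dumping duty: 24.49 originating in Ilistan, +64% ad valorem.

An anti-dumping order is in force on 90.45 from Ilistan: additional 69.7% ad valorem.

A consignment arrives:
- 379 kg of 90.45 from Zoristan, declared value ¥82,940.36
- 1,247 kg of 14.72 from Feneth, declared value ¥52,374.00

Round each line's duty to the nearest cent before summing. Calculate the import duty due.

¥13,617.24

Line 1 (90.45, Zoristan, 379 kg, ¥82,940.36):
Base rate for 90.45 is ¥1.76/kg.
Origin Zoristan qualifies under the Tyrmark–Zoristan agreement and 90.45 is covered: preferential rate Free applies instead.
The additional-duty order on 90.45 targets Ilistan, not Zoristan; it does not apply.
Duty = ¥82,940.36 × 0% = ¥0.00.
Line 2 (14.72, Feneth, 1,247 kg, ¥52,374.00):
Base rate for 14.72 is 26%.
Duty = ¥52,374.00 × 26% = ¥13,617.24.
Total = ¥0.00 + ¥13,617.24 = ¥13,617.24.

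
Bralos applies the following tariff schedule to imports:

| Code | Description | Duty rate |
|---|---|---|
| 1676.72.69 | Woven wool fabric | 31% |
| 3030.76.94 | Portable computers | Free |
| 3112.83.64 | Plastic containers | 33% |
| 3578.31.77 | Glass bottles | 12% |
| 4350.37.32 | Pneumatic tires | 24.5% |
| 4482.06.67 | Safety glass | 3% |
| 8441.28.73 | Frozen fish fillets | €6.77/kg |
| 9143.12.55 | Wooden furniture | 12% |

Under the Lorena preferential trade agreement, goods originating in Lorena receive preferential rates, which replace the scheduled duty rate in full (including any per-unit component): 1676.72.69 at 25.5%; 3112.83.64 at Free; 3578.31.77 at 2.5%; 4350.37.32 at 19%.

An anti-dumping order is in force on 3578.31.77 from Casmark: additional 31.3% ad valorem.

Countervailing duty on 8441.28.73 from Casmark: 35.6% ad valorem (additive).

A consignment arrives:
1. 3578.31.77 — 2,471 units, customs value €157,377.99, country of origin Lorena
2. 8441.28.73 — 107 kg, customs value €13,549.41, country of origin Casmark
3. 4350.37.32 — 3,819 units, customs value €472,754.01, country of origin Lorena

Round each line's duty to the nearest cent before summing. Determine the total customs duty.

€99,305.69

Line 1 (3578.31.77, Lorena, 2,471 units, €157,377.99):
Base rate for 3578.31.77 is 12%.
Origin Lorena qualifies under the Bralos–Lorena agreement and 3578.31.77 is covered: preferential rate 2.5% applies instead.
The additional-duty order on 3578.31.77 targets Casmark, not Lorena; it does not apply.
Duty = €157,377.99 × 2.5% = €3,934.45.
Line 2 (8441.28.73, Casmark, 107 kg, €13,549.41):
Base rate for 8441.28.73 is €6.77/kg.
Additional duty on 8441.28.73 from Casmark: +35.6% ad valorem. Applied ad valorem rate = 35.6%.
Duty = €13,549.41 × 35.6% + 107 × €6.77 = €5,547.98.
Line 3 (4350.37.32, Lorena, 3,819 units, €472,754.01):
Base rate for 4350.37.32 is 24.5%.
Origin Lorena qualifies under the Bralos–Lorena agreement and 4350.37.32 is covered: preferential rate 19% applies instead.
Duty = €472,754.01 × 19% = €89,823.26.
Total = €3,934.45 + €5,547.98 + €89,823.26 = €99,305.69.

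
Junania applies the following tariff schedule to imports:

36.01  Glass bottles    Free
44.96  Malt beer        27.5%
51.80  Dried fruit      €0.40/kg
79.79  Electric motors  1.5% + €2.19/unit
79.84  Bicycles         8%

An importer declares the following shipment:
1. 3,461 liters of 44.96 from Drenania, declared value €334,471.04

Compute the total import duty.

€91,979.54

Line 1 (44.96, Drenania, 3,461 liters, €334,471.04):
Base rate for 44.96 is 27.5%.
Duty = €334,471.04 × 27.5% = €91,979.54.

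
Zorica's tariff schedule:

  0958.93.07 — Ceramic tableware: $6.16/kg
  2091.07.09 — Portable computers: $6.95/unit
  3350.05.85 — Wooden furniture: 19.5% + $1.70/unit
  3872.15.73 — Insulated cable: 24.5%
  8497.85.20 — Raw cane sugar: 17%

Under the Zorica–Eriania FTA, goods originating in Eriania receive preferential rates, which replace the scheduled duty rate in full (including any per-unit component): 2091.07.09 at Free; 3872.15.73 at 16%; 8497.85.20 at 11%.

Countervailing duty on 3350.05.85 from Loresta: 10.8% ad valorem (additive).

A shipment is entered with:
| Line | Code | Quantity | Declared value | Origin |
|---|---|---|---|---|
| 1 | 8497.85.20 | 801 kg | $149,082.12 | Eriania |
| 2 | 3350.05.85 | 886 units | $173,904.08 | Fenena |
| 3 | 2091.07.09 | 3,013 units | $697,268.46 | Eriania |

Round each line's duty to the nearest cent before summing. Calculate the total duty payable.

$51,816.53

Line 1 (8497.85.20, Eriania, 801 kg, $149,082.12):
Base rate for 8497.85.20 is 17%.
Origin Eriania qualifies under the Zorica–Eriania agreement and 8497.85.20 is covered: preferential rate 11% applies instead.
Duty = $149,082.12 × 11% = $16,399.03.
Line 2 (3350.05.85, Fenena, 886 units, $173,904.08):
Base rate for 3350.05.85 is 19.5% + $1.70/unit.
The additional-duty order on 3350.05.85 targets Loresta, not Fenena; it does not apply.
Duty = $173,904.08 × 19.5% + 886 × $1.70 = $35,417.50.
Line 3 (2091.07.09, Eriania, 3,013 units, $697,268.46):
Base rate for 2091.07.09 is $6.95/unit.
Origin Eriania qualifies under the Zorica–Eriania agreement and 2091.07.09 is covered: preferential rate Free applies instead.
Duty = $697,268.46 × 0% = $0.00.
Total = $16,399.03 + $35,417.50 + $0.00 = $51,816.53.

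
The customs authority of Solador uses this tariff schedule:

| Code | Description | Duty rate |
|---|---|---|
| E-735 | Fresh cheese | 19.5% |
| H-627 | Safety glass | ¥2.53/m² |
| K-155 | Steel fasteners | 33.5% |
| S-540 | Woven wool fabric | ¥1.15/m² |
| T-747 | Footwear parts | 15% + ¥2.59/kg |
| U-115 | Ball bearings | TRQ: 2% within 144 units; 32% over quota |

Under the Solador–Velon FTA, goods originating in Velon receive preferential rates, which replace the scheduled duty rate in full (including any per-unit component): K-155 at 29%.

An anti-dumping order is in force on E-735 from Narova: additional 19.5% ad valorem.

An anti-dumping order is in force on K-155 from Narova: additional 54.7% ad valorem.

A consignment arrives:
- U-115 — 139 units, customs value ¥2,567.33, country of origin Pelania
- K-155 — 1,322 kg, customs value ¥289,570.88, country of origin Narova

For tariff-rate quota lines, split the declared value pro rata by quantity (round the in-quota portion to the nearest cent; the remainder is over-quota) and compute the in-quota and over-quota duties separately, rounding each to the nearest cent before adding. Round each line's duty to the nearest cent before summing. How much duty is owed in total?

Line 1 (U-115, Pelania, 139 units, ¥2,567.33):
Code U-115 is under a tariff-rate quota (threshold 144 units). Quantity 139 units is within the quota, so the in-quota rate 2% applies to the full value.
Duty = ¥2,567.33 × 2% = ¥51.35.
Line 2 (K-155, Narova, 1,322 kg, ¥289,570.88):
Base rate for K-155 is 33.5%.
K-155 has an FTA preferential rate, but origin Narova is not Velon; base rate stands.
Additional duty on K-155 from Narova: +54.7%. Applied ad valorem rate: 33.5% + 54.7% = 88.2%.
Duty = ¥289,570.88 × 88.2% = ¥255,401.52.
Total = ¥51.35 + ¥255,401.52 = ¥255,452.87.

¥255,452.87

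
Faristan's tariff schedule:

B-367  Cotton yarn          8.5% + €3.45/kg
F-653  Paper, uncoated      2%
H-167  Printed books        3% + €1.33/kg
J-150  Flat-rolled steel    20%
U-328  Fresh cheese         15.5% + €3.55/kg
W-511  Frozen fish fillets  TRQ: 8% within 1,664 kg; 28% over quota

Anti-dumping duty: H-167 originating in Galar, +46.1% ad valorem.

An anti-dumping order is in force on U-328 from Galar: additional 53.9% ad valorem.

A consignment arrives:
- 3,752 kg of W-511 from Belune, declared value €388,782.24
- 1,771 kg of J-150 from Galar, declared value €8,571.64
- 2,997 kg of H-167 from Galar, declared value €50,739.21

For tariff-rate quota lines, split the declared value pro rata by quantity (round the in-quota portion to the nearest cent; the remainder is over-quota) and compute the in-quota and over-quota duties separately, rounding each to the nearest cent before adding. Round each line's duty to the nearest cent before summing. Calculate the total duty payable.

Line 1 (W-511, Belune, 3,752 kg, €388,782.24):
Code W-511 is under a tariff-rate quota (threshold 1,664 kg). In-quota: 1,664 kg at 8%; over-quota: 2,088 kg at 28%.
Pro-rata value split: in-quota = €388,782.24 × 1,664/3,752 = €172,423.68; over-quota = €388,782.24 − €172,423.68 = €216,358.56.
In-quota duty = €172,423.68 × 8% = €13,793.89. Over-quota duty = €216,358.56 × 28% = €60,580.40.
Line duty = €13,793.89 + €60,580.40 = €74,374.29.
Line 2 (J-150, Galar, 1,771 kg, €8,571.64):
Base rate for J-150 is 20%.
Duty = €8,571.64 × 20% = €1,714.33.
Line 3 (H-167, Galar, 2,997 kg, €50,739.21):
Base rate for H-167 is 3% + €1.33/kg.
Additional duty on H-167 from Galar: +46.1%. Applied ad valorem rate: 3% + 46.1% = 49.1%.
Duty = €50,739.21 × 49.1% + 2,997 × €1.33 = €28,898.96.
Total = €74,374.29 + €1,714.33 + €28,898.96 = €104,987.58.

€104,987.58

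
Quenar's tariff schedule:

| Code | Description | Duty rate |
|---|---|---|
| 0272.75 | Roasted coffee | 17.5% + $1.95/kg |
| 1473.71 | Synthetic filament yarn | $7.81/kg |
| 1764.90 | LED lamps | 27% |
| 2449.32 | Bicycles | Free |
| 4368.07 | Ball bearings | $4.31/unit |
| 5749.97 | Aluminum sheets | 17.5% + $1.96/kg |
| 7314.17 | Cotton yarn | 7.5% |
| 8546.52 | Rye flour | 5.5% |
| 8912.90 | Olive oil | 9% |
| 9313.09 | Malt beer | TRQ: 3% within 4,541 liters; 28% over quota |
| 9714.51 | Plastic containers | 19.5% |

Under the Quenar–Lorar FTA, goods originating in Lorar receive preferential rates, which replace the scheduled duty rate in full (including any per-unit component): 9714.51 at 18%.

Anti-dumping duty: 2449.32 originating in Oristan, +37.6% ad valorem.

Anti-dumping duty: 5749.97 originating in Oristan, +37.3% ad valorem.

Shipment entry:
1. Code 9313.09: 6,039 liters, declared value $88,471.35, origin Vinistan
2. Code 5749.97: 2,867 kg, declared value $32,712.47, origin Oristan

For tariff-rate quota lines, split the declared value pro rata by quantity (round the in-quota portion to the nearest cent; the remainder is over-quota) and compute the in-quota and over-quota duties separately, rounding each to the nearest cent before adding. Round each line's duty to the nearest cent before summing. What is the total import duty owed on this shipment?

$31,686.32

Line 1 (9313.09, Vinistan, 6,039 liters, $88,471.35):
Code 9313.09 is under a tariff-rate quota (threshold 4,541 liters). In-quota: 4,541 liters at 3%; over-quota: 1,498 liters at 28%.
Pro-rata value split: in-quota = $88,471.35 × 4,541/6,039 = $66,525.65; over-quota = $88,471.35 − $66,525.65 = $21,945.70.
In-quota duty = $66,525.65 × 3% = $1,995.77. Over-quota duty = $21,945.70 × 28% = $6,144.80.
Line duty = $1,995.77 + $6,144.80 = $8,140.57.
Line 2 (5749.97, Oristan, 2,867 kg, $32,712.47):
Base rate for 5749.97 is 17.5% + $1.96/kg.
Additional duty on 5749.97 from Oristan: +37.3%. Applied ad valorem rate: 17.5% + 37.3% = 54.8%.
Duty = $32,712.47 × 54.8% + 2,867 × $1.96 = $23,545.75.
Total = $8,140.57 + $23,545.75 = $31,686.32.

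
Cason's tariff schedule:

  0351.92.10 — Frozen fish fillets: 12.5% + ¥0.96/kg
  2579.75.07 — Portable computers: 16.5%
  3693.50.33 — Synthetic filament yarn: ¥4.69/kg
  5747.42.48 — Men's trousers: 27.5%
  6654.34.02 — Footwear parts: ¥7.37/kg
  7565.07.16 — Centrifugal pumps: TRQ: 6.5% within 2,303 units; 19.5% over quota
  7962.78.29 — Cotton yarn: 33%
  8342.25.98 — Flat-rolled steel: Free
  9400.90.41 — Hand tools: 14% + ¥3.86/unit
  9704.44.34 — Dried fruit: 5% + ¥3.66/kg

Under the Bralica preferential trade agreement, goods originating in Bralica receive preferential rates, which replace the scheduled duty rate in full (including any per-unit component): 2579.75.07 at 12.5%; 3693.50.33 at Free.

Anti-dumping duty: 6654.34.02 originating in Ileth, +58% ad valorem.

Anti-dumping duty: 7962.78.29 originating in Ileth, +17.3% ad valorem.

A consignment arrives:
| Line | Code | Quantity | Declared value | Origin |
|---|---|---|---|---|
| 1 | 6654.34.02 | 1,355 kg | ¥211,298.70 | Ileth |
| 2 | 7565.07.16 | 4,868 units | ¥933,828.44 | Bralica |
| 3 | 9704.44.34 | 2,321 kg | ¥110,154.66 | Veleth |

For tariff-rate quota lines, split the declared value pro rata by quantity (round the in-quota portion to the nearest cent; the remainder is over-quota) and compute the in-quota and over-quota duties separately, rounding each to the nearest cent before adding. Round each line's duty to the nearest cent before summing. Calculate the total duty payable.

¥271,206.75

Line 1 (6654.34.02, Ileth, 1,355 kg, ¥211,298.70):
Base rate for 6654.34.02 is ¥7.37/kg.
Additional duty on 6654.34.02 from Ileth: +58% ad valorem. Applied ad valorem rate = 58%.
Duty = ¥211,298.70 × 58% + 1,355 × ¥7.37 = ¥132,539.60.
Line 2 (7565.07.16, Bralica, 4,868 units, ¥933,828.44):
Code 7565.07.16 is under a tariff-rate quota (threshold 2,303 units). In-quota: 2,303 units at 6.5%; over-quota: 2,565 units at 19.5%.
Pro-rata value split: in-quota = ¥933,828.44 × 2,303/4,868 = ¥441,784.49; over-quota = ¥933,828.44 − ¥441,784.49 = ¥492,043.95.
In-quota duty = ¥441,784.49 × 6.5% = ¥28,715.99. Over-quota duty = ¥492,043.95 × 19.5% = ¥95,948.57.
Line duty = ¥28,715.99 + ¥95,948.57 = ¥124,664.56.
Line 3 (9704.44.34, Veleth, 2,321 kg, ¥110,154.66):
Base rate for 9704.44.34 is 5% + ¥3.66/kg.
Duty = ¥110,154.66 × 5% + 2,321 × ¥3.66 = ¥14,002.59.
Total = ¥132,539.60 + ¥124,664.56 + ¥14,002.59 = ¥271,206.75.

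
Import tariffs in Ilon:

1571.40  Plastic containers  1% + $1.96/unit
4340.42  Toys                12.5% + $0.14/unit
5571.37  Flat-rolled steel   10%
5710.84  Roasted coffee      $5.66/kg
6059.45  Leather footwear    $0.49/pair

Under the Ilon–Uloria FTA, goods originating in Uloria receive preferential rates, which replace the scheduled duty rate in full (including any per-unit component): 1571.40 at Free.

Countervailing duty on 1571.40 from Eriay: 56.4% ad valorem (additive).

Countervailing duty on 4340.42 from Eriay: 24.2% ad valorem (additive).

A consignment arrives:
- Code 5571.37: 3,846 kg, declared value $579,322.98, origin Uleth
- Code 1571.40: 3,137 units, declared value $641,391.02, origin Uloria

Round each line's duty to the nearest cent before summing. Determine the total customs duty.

$57,932.30

Line 1 (5571.37, Uleth, 3,846 kg, $579,322.98):
Base rate for 5571.37 is 10%.
Duty = $579,322.98 × 10% = $57,932.30.
Line 2 (1571.40, Uloria, 3,137 units, $641,391.02):
Base rate for 1571.40 is 1% + $1.96/unit.
Origin Uloria qualifies under the Ilon–Uloria agreement and 1571.40 is covered: preferential rate Free applies instead.
The additional-duty order on 1571.40 targets Eriay, not Uloria; it does not apply.
Duty = $641,391.02 × 0% = $0.00.
Total = $57,932.30 + $0.00 = $57,932.30.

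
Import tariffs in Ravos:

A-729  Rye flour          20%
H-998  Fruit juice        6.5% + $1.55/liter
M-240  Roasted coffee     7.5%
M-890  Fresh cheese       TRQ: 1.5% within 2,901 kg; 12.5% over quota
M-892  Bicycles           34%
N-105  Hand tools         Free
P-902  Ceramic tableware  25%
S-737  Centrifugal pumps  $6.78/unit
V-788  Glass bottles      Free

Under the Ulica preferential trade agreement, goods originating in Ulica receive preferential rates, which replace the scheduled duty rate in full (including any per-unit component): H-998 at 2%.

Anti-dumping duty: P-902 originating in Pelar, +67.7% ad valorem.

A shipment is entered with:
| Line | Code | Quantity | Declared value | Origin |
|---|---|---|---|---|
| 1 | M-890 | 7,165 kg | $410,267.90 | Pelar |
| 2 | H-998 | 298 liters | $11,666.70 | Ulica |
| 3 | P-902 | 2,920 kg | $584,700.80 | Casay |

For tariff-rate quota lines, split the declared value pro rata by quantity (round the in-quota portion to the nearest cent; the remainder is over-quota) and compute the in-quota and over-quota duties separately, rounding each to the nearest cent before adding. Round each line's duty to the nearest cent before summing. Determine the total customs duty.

$179,419.78

Line 1 (M-890, Pelar, 7,165 kg, $410,267.90):
Code M-890 is under a tariff-rate quota (threshold 2,901 kg). In-quota: 2,901 kg at 1.5%; over-quota: 4,264 kg at 12.5%.
Pro-rata value split: in-quota = $410,267.90 × 2,901/7,165 = $166,111.26; over-quota = $410,267.90 − $166,111.26 = $244,156.64.
In-quota duty = $166,111.26 × 1.5% = $2,491.67. Over-quota duty = $244,156.64 × 12.5% = $30,519.58.
Line duty = $2,491.67 + $30,519.58 = $33,011.25.
Line 2 (H-998, Ulica, 298 liters, $11,666.70):
Base rate for H-998 is 6.5% + $1.55/liter.
Origin Ulica qualifies under the Ravos–Ulica agreement and H-998 is covered: preferential rate 2% applies instead.
Duty = $11,666.70 × 2% = $233.33.
Line 3 (P-902, Casay, 2,920 kg, $584,700.80):
Base rate for P-902 is 25%.
The additional-duty order on P-902 targets Pelar, not Casay; it does not apply.
Duty = $584,700.80 × 25% = $146,175.20.
Total = $33,011.25 + $233.33 + $146,175.20 = $179,419.78.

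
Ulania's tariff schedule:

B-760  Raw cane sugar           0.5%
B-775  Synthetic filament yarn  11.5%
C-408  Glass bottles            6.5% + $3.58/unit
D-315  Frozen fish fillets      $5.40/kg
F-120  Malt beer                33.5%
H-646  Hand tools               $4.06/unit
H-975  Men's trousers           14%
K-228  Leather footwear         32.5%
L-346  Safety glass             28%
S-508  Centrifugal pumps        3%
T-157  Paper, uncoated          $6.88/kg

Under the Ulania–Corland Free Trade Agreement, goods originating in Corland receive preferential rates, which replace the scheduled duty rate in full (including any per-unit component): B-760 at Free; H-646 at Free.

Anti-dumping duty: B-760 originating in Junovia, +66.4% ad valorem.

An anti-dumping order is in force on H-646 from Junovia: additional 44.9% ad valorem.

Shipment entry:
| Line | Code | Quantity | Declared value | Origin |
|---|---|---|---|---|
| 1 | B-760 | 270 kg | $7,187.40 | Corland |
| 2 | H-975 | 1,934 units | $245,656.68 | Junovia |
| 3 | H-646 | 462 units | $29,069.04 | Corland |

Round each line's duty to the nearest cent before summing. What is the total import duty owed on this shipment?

Line 1 (B-760, Corland, 270 kg, $7,187.40):
Base rate for B-760 is 0.5%.
Origin Corland qualifies under the Ulania–Corland agreement and B-760 is covered: preferential rate Free applies instead.
The additional-duty order on B-760 targets Junovia, not Corland; it does not apply.
Duty = $7,187.40 × 0% = $0.00.
Line 2 (H-975, Junovia, 1,934 units, $245,656.68):
Base rate for H-975 is 14%.
Duty = $245,656.68 × 14% = $34,391.94.
Line 3 (H-646, Corland, 462 units, $29,069.04):
Base rate for H-646 is $4.06/unit.
Origin Corland qualifies under the Ulania–Corland agreement and H-646 is covered: preferential rate Free applies instead.
The additional-duty order on H-646 targets Junovia, not Corland; it does not apply.
Duty = $29,069.04 × 0% = $0.00.
Total = $0.00 + $34,391.94 + $0.00 = $34,391.94.

$34,391.94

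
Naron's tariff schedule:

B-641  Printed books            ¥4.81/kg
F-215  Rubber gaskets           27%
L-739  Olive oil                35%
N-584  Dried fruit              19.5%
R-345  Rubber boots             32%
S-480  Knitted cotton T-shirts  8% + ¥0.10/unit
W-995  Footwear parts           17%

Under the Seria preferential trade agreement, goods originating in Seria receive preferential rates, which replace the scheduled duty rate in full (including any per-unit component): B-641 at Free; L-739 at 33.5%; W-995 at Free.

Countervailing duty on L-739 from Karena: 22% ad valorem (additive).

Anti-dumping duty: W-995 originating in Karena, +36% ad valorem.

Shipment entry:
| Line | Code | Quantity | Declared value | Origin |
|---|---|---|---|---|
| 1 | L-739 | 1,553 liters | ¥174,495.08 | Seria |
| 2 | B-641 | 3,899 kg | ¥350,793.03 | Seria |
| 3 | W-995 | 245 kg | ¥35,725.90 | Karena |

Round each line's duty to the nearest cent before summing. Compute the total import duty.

Line 1 (L-739, Seria, 1,553 liters, ¥174,495.08):
Base rate for L-739 is 35%.
Origin Seria qualifies under the Naron–Seria agreement and L-739 is covered: preferential rate 33.5% applies instead.
The additional-duty order on L-739 targets Karena, not Seria; it does not apply.
Duty = ¥174,495.08 × 33.5% = ¥58,455.85.
Line 2 (B-641, Seria, 3,899 kg, ¥350,793.03):
Base rate for B-641 is ¥4.81/kg.
Origin Seria qualifies under the Naron–Seria agreement and B-641 is covered: preferential rate Free applies instead.
Duty = ¥350,793.03 × 0% = ¥0.00.
Line 3 (W-995, Karena, 245 kg, ¥35,725.90):
Base rate for W-995 is 17%.
W-995 has an FTA preferential rate, but origin Karena is not Seria; base rate stands.
Additional duty on W-995 from Karena: +36%. Applied ad valorem rate: 17% + 36% = 53%.
Duty = ¥35,725.90 × 53% = ¥18,934.73.
Total = ¥58,455.85 + ¥0.00 + ¥18,934.73 = ¥77,390.58.

¥77,390.58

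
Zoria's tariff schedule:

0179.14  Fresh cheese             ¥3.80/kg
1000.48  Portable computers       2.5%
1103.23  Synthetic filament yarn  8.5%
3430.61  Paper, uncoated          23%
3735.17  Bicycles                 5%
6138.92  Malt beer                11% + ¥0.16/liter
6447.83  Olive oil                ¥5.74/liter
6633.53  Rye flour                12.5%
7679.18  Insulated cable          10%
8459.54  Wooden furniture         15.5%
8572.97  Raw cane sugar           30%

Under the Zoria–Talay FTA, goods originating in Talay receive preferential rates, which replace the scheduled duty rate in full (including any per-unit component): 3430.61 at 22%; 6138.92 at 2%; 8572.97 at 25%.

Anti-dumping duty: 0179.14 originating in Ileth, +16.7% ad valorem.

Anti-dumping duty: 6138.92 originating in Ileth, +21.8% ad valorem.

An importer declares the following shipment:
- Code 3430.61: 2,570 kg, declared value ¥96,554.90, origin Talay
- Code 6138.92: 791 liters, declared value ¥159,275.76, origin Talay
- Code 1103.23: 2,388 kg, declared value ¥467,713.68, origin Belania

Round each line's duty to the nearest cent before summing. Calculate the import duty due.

¥64,183.26

Line 1 (3430.61, Talay, 2,570 kg, ¥96,554.90):
Base rate for 3430.61 is 23%.
Origin Talay qualifies under the Zoria–Talay agreement and 3430.61 is covered: preferential rate 22% applies instead.
Duty = ¥96,554.90 × 22% = ¥21,242.08.
Line 2 (6138.92, Talay, 791 liters, ¥159,275.76):
Base rate for 6138.92 is 11% + ¥0.16/liter.
Origin Talay qualifies under the Zoria–Talay agreement and 6138.92 is covered: preferential rate 2% applies instead.
The additional-duty order on 6138.92 targets Ileth, not Talay; it does not apply.
Duty = ¥159,275.76 × 2% = ¥3,185.52.
Line 3 (1103.23, Belania, 2,388 kg, ¥467,713.68):
Base rate for 1103.23 is 8.5%.
Duty = ¥467,713.68 × 8.5% = ¥39,755.66.
Total = ¥21,242.08 + ¥3,185.52 + ¥39,755.66 = ¥64,183.26.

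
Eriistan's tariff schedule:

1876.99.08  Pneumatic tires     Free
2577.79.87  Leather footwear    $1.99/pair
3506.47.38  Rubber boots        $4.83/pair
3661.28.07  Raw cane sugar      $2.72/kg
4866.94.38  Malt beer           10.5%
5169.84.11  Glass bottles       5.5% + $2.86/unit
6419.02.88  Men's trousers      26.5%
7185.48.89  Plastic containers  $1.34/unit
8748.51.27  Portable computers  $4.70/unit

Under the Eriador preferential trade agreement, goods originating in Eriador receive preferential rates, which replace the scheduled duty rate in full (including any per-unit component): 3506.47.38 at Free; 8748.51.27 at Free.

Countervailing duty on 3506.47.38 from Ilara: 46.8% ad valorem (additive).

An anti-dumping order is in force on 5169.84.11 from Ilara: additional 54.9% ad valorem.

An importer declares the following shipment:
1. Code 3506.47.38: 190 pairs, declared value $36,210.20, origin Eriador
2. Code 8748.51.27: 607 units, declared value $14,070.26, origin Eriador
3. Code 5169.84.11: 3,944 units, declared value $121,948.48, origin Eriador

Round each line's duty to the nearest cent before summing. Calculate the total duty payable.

$17,987.01

Line 1 (3506.47.38, Eriador, 190 pairs, $36,210.20):
Base rate for 3506.47.38 is $4.83/pair.
Origin Eriador qualifies under the Eriistan–Eriador agreement and 3506.47.38 is covered: preferential rate Free applies instead.
The additional-duty order on 3506.47.38 targets Ilara, not Eriador; it does not apply.
Duty = $36,210.20 × 0% = $0.00.
Line 2 (8748.51.27, Eriador, 607 units, $14,070.26):
Base rate for 8748.51.27 is $4.70/unit.
Origin Eriador qualifies under the Eriistan–Eriador agreement and 8748.51.27 is covered: preferential rate Free applies instead.
Duty = $14,070.26 × 0% = $0.00.
Line 3 (5169.84.11, Eriador, 3,944 units, $121,948.48):
Base rate for 5169.84.11 is 5.5% + $2.86/unit.
Origin Eriador is the FTA partner but 5169.84.11 is not on the preference list; base rate stands.
The additional-duty order on 5169.84.11 targets Ilara, not Eriador; it does not apply.
Duty = $121,948.48 × 5.5% + 3,944 × $2.86 = $17,987.01.
Total = $0.00 + $0.00 + $17,987.01 = $17,987.01.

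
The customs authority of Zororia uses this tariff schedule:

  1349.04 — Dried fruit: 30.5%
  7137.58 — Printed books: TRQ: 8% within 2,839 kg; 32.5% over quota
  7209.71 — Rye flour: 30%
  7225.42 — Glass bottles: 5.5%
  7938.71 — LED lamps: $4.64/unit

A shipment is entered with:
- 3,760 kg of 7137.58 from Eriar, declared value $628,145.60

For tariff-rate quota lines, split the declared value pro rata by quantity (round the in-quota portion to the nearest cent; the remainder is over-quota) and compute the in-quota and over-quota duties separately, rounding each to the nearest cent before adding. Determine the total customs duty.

Line 1 (7137.58, Eriar, 3,760 kg, $628,145.60):
Code 7137.58 is under a tariff-rate quota (threshold 2,839 kg). In-quota: 2,839 kg at 8%; over-quota: 921 kg at 32.5%.
Pro-rata value split: in-quota = $628,145.60 × 2,839/3,760 = $474,283.34; over-quota = $628,145.60 − $474,283.34 = $153,862.26.
In-quota duty = $474,283.34 × 8% = $37,942.67. Over-quota duty = $153,862.26 × 32.5% = $50,005.23.
Line duty = $37,942.67 + $50,005.23 = $87,947.90.

$87,947.90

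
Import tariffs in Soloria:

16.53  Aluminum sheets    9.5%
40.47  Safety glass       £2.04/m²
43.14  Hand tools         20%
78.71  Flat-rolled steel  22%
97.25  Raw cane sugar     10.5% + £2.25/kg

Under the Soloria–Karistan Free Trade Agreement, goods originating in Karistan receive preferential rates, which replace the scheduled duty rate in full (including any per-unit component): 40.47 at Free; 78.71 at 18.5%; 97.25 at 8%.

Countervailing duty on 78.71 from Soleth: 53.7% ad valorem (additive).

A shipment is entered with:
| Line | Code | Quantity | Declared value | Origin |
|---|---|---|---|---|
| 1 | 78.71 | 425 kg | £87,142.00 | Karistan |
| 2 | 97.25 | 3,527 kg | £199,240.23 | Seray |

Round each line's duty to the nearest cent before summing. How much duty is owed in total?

Line 1 (78.71, Karistan, 425 kg, £87,142.00):
Base rate for 78.71 is 22%.
Origin Karistan qualifies under the Soloria–Karistan agreement and 78.71 is covered: preferential rate 18.5% applies instead.
The additional-duty order on 78.71 targets Soleth, not Karistan; it does not apply.
Duty = £87,142.00 × 18.5% = £16,121.27.
Line 2 (97.25, Seray, 3,527 kg, £199,240.23):
Base rate for 97.25 is 10.5% + £2.25/kg.
97.25 has an FTA preferential rate, but origin Seray is not Karistan; base rate stands.
Duty = £199,240.23 × 10.5% + 3,527 × £2.25 = £28,855.97.
Total = £16,121.27 + £28,855.97 = £44,977.24.

£44,977.24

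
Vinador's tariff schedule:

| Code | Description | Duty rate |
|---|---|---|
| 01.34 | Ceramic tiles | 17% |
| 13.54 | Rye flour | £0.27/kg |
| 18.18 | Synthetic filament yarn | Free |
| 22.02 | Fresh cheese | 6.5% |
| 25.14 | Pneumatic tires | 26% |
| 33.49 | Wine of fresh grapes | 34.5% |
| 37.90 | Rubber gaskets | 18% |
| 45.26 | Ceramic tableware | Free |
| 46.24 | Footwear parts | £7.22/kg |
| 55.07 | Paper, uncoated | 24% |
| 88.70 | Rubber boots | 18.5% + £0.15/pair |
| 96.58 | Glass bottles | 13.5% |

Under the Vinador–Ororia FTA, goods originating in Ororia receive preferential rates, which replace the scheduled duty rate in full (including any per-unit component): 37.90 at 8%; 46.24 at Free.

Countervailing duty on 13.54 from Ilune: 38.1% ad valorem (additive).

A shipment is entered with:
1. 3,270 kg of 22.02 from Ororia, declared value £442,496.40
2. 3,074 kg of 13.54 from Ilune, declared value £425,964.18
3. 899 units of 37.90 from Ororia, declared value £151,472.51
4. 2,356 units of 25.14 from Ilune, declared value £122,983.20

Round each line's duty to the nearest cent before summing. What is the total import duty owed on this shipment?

Line 1 (22.02, Ororia, 3,270 kg, £442,496.40):
Base rate for 22.02 is 6.5%.
Origin Ororia is the FTA partner but 22.02 is not on the preference list; base rate stands.
Duty = £442,496.40 × 6.5% = £28,762.27.
Line 2 (13.54, Ilune, 3,074 kg, £425,964.18):
Base rate for 13.54 is £0.27/kg.
Additional duty on 13.54 from Ilune: +38.1% ad valorem. Applied ad valorem rate = 38.1%.
Duty = £425,964.18 × 38.1% + 3,074 × £0.27 = £163,122.33.
Line 3 (37.90, Ororia, 899 units, £151,472.51):
Base rate for 37.90 is 18%.
Origin Ororia qualifies under the Vinador–Ororia agreement and 37.90 is covered: preferential rate 8% applies instead.
Duty = £151,472.51 × 8% = £12,117.80.
Line 4 (25.14, Ilune, 2,356 units, £122,983.20):
Base rate for 25.14 is 26%.
Duty = £122,983.20 × 26% = £31,975.63.
Total = £28,762.27 + £163,122.33 + £12,117.80 + £31,975.63 = £235,978.03.

£235,978.03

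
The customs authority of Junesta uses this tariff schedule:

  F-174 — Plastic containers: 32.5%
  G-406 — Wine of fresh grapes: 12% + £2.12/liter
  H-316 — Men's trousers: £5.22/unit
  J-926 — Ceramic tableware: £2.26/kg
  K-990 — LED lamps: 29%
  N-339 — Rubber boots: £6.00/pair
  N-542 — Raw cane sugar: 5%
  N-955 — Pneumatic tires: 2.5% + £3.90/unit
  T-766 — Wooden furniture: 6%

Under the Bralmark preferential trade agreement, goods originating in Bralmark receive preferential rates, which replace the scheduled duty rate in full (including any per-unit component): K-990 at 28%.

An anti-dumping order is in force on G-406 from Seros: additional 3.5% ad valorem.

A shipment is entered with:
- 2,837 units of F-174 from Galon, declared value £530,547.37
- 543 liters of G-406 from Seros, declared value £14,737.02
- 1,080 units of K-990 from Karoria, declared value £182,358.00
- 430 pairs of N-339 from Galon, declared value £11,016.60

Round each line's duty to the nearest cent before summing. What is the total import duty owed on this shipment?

Line 1 (F-174, Galon, 2,837 units, £530,547.37):
Base rate for F-174 is 32.5%.
Duty = £530,547.37 × 32.5% = £172,427.90.
Line 2 (G-406, Seros, 543 liters, £14,737.02):
Base rate for G-406 is 12% + £2.12/liter.
Additional duty on G-406 from Seros: +3.5%. Applied ad valorem rate: 12% + 3.5% = 15.5%.
Duty = £14,737.02 × 15.5% + 543 × £2.12 = £3,435.40.
Line 3 (K-990, Karoria, 1,080 units, £182,358.00):
Base rate for K-990 is 29%.
K-990 has an FTA preferential rate, but origin Karoria is not Bralmark; base rate stands.
Duty = £182,358.00 × 29% = £52,883.82.
Line 4 (N-339, Galon, 430 pairs, £11,016.60):
Base rate for N-339 is £6.00/pair.
Duty = 430 × £6.00 = £2,580.00.
Total = £172,427.90 + £3,435.40 + £52,883.82 + £2,580.00 = £231,327.12.

£231,327.12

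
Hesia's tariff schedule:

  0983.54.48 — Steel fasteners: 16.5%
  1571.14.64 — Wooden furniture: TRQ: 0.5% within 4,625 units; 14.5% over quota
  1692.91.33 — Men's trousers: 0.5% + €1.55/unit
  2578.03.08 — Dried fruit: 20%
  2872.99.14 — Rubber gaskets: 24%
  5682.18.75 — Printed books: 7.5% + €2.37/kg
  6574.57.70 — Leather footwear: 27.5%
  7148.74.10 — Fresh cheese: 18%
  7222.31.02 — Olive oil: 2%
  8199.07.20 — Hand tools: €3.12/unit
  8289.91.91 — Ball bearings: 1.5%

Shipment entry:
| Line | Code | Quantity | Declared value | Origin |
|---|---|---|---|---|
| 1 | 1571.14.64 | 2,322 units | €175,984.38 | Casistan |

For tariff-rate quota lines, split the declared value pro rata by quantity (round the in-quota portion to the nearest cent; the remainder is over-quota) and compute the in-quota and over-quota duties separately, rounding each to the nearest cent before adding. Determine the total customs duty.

€879.92

Line 1 (1571.14.64, Casistan, 2,322 units, €175,984.38):
Code 1571.14.64 is under a tariff-rate quota (threshold 4,625 units). Quantity 2,322 units is within the quota, so the in-quota rate 0.5% applies to the full value.
Duty = €175,984.38 × 0.5% = €879.92.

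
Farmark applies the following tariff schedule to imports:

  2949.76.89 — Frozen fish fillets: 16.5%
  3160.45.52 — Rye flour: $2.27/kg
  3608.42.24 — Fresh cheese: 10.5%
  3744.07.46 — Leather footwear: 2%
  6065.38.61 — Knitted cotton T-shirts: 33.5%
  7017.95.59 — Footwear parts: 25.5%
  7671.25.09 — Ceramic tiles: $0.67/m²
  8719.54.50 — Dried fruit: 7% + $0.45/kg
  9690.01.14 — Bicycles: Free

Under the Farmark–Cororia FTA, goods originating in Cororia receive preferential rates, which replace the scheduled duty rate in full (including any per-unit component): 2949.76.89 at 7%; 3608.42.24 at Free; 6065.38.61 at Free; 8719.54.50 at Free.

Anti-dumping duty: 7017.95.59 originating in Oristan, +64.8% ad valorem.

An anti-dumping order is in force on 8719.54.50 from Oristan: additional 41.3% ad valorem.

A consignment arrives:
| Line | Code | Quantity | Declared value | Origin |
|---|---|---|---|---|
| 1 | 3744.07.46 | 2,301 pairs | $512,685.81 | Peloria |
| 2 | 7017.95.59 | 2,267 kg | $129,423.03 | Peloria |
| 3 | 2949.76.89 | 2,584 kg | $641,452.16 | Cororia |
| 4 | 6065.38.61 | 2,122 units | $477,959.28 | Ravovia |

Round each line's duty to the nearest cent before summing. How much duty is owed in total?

Line 1 (3744.07.46, Peloria, 2,301 pairs, $512,685.81):
Base rate for 3744.07.46 is 2%.
Duty = $512,685.81 × 2% = $10,253.72.
Line 2 (7017.95.59, Peloria, 2,267 kg, $129,423.03):
Base rate for 7017.95.59 is 25.5%.
The additional-duty order on 7017.95.59 targets Oristan, not Peloria; it does not apply.
Duty = $129,423.03 × 25.5% = $33,002.87.
Line 3 (2949.76.89, Cororia, 2,584 kg, $641,452.16):
Base rate for 2949.76.89 is 16.5%.
Origin Cororia qualifies under the Farmark–Cororia agreement and 2949.76.89 is covered: preferential rate 7% applies instead.
Duty = $641,452.16 × 7% = $44,901.65.
Line 4 (6065.38.61, Ravovia, 2,122 units, $477,959.28):
Base rate for 6065.38.61 is 33.5%.
6065.38.61 has an FTA preferential rate, but origin Ravovia is not Cororia; base rate stands.
Duty = $477,959.28 × 33.5% = $160,116.36.
Total = $10,253.72 + $33,002.87 + $44,901.65 + $160,116.36 = $248,274.60.

$248,274.60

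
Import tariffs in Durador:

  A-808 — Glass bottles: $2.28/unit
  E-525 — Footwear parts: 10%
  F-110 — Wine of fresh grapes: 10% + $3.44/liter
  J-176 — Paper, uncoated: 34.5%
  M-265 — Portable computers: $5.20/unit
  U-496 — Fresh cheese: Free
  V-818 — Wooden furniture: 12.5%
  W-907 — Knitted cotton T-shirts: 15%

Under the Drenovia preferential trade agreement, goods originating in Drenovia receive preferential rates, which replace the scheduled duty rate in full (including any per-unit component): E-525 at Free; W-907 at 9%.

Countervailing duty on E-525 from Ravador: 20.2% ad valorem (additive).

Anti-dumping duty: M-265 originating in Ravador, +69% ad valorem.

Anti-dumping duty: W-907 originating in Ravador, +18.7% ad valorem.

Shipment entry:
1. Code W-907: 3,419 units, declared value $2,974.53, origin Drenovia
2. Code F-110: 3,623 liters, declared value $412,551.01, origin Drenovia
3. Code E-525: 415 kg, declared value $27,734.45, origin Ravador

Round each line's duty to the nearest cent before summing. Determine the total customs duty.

$62,361.73

Line 1 (W-907, Drenovia, 3,419 units, $2,974.53):
Base rate for W-907 is 15%.
Origin Drenovia qualifies under the Durador–Drenovia agreement and W-907 is covered: preferential rate 9% applies instead.
The additional-duty order on W-907 targets Ravador, not Drenovia; it does not apply.
Duty = $2,974.53 × 9% = $267.71.
Line 2 (F-110, Drenovia, 3,623 liters, $412,551.01):
Base rate for F-110 is 10% + $3.44/liter.
Origin Drenovia is the FTA partner but F-110 is not on the preference list; base rate stands.
Duty = $412,551.01 × 10% + 3,623 × $3.44 = $53,718.22.
Line 3 (E-525, Ravador, 415 kg, $27,734.45):
Base rate for E-525 is 10%.
E-525 has an FTA preferential rate, but origin Ravador is not Drenovia; base rate stands.
Additional duty on E-525 from Ravador: +20.2%. Applied ad valorem rate: 10% + 20.2% = 30.2%.
Duty = $27,734.45 × 30.2% = $8,375.80.
Total = $267.71 + $53,718.22 + $8,375.80 = $62,361.73.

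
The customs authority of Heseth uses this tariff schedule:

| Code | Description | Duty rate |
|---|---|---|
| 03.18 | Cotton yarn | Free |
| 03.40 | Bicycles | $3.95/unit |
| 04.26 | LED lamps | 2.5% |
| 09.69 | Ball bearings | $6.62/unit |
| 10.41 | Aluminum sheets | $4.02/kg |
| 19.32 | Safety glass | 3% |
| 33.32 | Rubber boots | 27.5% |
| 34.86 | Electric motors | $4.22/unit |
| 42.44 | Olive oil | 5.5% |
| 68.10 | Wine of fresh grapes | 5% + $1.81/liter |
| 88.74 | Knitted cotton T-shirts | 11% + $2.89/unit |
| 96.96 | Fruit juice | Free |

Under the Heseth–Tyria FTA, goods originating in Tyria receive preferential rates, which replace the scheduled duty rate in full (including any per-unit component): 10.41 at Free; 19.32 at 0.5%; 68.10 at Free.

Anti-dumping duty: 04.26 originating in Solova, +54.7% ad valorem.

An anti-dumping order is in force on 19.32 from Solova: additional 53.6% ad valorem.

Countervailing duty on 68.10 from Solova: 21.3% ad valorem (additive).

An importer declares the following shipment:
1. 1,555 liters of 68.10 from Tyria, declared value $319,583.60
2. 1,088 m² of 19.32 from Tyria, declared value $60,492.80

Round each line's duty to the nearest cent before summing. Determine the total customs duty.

$302.46

Line 1 (68.10, Tyria, 1,555 liters, $319,583.60):
Base rate for 68.10 is 5% + $1.81/liter.
Origin Tyria qualifies under the Heseth–Tyria agreement and 68.10 is covered: preferential rate Free applies instead.
The additional-duty order on 68.10 targets Solova, not Tyria; it does not apply.
Duty = $319,583.60 × 0% = $0.00.
Line 2 (19.32, Tyria, 1,088 m², $60,492.80):
Base rate for 19.32 is 3%.
Origin Tyria qualifies under the Heseth–Tyria agreement and 19.32 is covered: preferential rate 0.5% applies instead.
The additional-duty order on 19.32 targets Solova, not Tyria; it does not apply.
Duty = $60,492.80 × 0.5% = $302.46.
Total = $0.00 + $302.46 = $302.46.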